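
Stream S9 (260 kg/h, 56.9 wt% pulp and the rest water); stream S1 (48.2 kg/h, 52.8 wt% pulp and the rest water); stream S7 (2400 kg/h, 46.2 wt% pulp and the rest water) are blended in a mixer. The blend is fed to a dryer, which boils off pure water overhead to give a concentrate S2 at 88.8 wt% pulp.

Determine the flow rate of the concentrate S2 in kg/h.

pulp entering = 260×0.569 + 48.2×0.528 + 2400×0.462 = 1282.2 kg/h.
All pulp reports to S2, so S2 = 1282.2/0.888 = 1443.9 kg/h.

1444 kg/h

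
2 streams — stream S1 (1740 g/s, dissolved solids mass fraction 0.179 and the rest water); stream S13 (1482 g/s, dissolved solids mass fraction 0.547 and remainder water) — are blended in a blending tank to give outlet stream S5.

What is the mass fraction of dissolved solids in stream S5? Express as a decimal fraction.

0.348

Total flow out = 1740 + 1482 = 3222 g/s.
dissolved solids in = 1740×0.179 + 1482×0.547 = 1122.1 g/s.
dissolved solids mass fraction in S5 = 1122.1/3222 = 0.348.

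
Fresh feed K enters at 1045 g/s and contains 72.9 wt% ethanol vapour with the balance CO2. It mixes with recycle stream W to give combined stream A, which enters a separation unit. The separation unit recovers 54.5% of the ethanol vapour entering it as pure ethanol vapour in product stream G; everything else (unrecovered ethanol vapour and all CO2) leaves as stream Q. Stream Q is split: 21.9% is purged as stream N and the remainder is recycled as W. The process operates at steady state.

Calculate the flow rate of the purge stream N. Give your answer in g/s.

CO2 enters only via K and leaves only via the purge: 1045×0.271 = 0.219×(CO2 in Q), and the separation unit passes all CO2, so CO2 in A = CO2 in Q = 1293.1 g/s.
ethanol vapour in A: m_A = 1045×0.729 + (1−0.219)·(1−0.545)·m_A, so m_A = 761.8/0.6446 = 1181.7 g/s.
Q = (1−0.545)×1181.7 + 1293.1 = 1830.8 g/s.
Purge N = 0.219×1830.8 = 400.95 g/s.

400.9 g/s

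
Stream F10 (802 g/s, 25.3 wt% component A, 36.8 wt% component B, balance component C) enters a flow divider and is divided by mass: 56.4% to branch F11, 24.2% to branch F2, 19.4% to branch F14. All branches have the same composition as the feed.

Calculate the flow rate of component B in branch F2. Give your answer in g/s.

71.42 g/s

Branch F2 total = 0.242×802 = 194.08 g/s.
component B in F2 = 0.368×194.08 = 71.423 g/s.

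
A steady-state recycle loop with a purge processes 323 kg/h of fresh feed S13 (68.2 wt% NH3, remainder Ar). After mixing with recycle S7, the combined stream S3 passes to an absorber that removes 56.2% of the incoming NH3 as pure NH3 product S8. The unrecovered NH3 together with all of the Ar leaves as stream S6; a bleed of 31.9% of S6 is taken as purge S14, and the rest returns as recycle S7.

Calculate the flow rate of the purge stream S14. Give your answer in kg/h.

Ar enters only via S13 and leaves only via the purge: 323×0.318 = 0.319×(Ar in S6), and the absorber passes all Ar, so Ar in S3 = Ar in S6 = 321.99 kg/h.
NH3 in S3: m_A = 323×0.682 + (1−0.319)·(1−0.562)·m_A, so m_A = 220.29/0.7017 = 313.92 kg/h.
S6 = (1−0.562)×313.92 + 321.99 = 459.49 kg/h.
Purge S14 = 0.319×459.49 = 146.58 kg/h.

146.6 kg/h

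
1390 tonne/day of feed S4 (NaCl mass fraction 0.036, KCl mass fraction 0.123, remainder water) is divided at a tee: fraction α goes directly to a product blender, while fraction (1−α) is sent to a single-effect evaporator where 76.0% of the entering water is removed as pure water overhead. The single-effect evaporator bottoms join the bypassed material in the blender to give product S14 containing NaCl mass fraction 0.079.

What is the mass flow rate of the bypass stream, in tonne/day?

All 1390×0.036 = 50.04 tonne/day of NaCl reaches S14, so S14 = 50.04/0.079 = 633.42 tonne/day and vapour = 756.58 tonne/day.
The evaporator receives (1−α)·1390 of feed at 0.841 water and removes 0.760 of that water:
0.760×0.841×(1−α)×1390 = 756.58
(1−α) = 756.58/888.43 = 0.8516;  α = 0.1484.
Bypass flow = 0.1484×1390 = 206.29 tonne/day.

206.3 tonne/day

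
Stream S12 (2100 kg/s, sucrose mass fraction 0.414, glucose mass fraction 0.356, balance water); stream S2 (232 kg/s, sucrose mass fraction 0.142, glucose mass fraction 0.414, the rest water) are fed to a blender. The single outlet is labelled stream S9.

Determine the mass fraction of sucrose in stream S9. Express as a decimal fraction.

0.387

Total flow out = 2100 + 232 = 2332 kg/s.
sucrose in = 2100×0.414 + 232×0.142 = 902.34 kg/s.
sucrose mass fraction in S9 = 902.34/2332 = 0.387.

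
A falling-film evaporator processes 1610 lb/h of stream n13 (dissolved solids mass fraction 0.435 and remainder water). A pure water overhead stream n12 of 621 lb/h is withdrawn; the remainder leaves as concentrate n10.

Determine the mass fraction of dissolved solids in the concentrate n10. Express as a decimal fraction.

0.708

dissolved solids is not removed: 1610×0.435 = 700.35 lb/h of dissolved solids enters n10.
Concentrate = 1610 − 621 = 989 lb/h.
Mass fraction = 700.35/989 = 0.708.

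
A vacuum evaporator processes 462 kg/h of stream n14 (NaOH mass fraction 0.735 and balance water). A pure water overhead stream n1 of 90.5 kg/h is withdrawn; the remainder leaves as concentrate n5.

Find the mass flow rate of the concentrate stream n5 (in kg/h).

371.5 kg/h

Concentrate = 462 − 90.5 = 371.5 kg/h.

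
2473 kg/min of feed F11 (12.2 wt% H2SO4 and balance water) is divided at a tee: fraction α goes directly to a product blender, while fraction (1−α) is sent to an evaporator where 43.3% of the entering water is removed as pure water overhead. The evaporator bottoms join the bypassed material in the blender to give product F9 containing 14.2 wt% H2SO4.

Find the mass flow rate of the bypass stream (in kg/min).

All 2473×0.122 = 301.71 kg/min of H2SO4 reaches F9, so F9 = 301.71/0.142 = 2124.7 kg/min and vapour = 348.31 kg/min.
The evaporator receives (1−α)·2473 of feed at 0.878 water and removes 0.433 of that water:
0.433×0.878×(1−α)×2473 = 348.31
(1−α) = 348.31/940.17 = 0.3705;  α = 0.6295.
Bypass flow = 0.6295×2473 = 1556.8 kg/min.

1557 kg/min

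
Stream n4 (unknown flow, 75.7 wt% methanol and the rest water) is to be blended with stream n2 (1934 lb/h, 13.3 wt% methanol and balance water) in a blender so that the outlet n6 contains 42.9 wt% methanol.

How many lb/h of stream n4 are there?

1745 lb/h

Let n4 be the unknown flow. Total out = 1934 + n4.
methanol balance: 257.22 + 0.757·n4 = 0.429·(1934 + n4)
(0.757 − 0.429)·n4 = 0.429×1934 − 257.22 = 572.46
n4 = 572.46 / 0.328 = 1745.3 lb/h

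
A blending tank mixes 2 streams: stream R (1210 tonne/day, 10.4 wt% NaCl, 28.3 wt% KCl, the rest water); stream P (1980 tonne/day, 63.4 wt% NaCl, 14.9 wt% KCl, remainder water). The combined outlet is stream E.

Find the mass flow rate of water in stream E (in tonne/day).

water out = water in = 1210×0.613 + 1980×0.217 = 1171.4 tonne/day.

1171 tonne/day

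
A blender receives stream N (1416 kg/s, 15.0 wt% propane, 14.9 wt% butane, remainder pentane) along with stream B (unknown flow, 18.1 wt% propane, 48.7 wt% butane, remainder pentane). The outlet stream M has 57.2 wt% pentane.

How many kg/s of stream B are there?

761.1 kg/s

Let B be the unknown flow. Total out = 1416 + B.
pentane balance: 992.62 + 0.332·B = 0.572·(1416 + B)
(0.332 − 0.572)·B = 0.572×1416 − 992.62 = -182.66
B = -182.66 / -0.240 = 761.1 kg/s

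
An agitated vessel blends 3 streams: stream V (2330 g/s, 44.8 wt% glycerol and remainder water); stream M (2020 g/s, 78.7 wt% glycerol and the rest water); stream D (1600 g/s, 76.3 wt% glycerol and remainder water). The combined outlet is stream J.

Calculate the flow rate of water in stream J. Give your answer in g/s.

water out = water in = 2330×0.552 + 2020×0.213 + 1600×0.237 = 2095.6 g/s.

2096 g/s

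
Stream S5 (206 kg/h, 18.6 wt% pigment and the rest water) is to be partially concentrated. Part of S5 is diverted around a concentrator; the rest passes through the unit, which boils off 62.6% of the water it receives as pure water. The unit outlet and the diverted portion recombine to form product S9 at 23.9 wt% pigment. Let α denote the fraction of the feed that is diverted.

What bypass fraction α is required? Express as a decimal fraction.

0.565

All 206×0.186 = 38.316 kg/h of pigment reaches S9, so S9 = 38.316/0.239 = 160.32 kg/h and vapour = 45.682 kg/h.
The evaporator receives (1−α)·206 of feed at 0.814 water and removes 0.626 of that water:
0.626×0.814×(1−α)×206 = 45.682
(1−α) = 45.682/104.97 = 0.4352;  α = 0.5648.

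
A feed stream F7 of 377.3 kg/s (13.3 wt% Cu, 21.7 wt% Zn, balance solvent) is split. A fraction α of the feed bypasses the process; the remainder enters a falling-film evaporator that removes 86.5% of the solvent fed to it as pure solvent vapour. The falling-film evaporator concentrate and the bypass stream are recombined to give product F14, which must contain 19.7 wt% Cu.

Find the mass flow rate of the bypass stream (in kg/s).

159.3 kg/s

All 377.3×0.133 = 50.181 kg/s of Cu reaches F14, so F14 = 50.181/0.197 = 254.73 kg/s and vapour = 122.57 kg/s.
The evaporator receives (1−α)·377.3 of feed at 0.650 solvent and removes 0.865 of that solvent:
0.865×0.650×(1−α)×377.3 = 122.57
(1−α) = 122.57/212.14 = 0.5778;  α = 0.4222.
Bypass flow = 0.4222×377.3 = 159.29 kg/s.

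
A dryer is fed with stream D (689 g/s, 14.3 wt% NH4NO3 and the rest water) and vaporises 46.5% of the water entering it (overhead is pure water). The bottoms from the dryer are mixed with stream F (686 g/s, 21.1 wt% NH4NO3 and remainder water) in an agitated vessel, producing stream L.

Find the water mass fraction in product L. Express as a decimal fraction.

0.779

Vapour removed = 0.465×0.857×689 = 274.57 g/s; concentrate = 414.43 g/s.
water reaching the mixer = 315.9 (from concentrate) + 686×0.789 = 857.16 g/s.
Product flow = 414.43 + 686 = 1100.4 g/s; water fraction = 0.779.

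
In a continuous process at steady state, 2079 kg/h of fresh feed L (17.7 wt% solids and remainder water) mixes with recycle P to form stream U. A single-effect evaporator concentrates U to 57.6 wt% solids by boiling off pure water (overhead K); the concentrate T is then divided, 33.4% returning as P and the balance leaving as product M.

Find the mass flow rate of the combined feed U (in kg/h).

2399 kg/h

Overall solids balance (none leaves overhead): solids in fresh feed = solids in product, i.e. 2079×0.177 = (1−0.334)·T·0.576.
T = 367.98/(0.576×0.666) = 959.25 kg/h.
Recycle P = 0.334×959.25 = 320.39 kg/h.
Combined feed U = 2079 + 320.39 = 2399.4 kg/h.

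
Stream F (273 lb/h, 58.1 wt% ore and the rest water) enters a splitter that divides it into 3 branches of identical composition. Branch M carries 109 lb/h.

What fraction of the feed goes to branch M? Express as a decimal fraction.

0.399

Fraction to M = 109/273 = 0.3993.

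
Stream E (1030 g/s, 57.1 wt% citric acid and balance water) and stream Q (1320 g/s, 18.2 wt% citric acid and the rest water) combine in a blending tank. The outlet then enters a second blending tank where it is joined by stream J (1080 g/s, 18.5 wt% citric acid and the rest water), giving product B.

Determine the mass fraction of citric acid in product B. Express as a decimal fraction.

0.300

Overall, product flow = 3430 g/s.
citric acid in = 1030×0.571 + 1320×0.182 + 1080×0.185 = 1028.2 g/s.
citric acid fraction in B = 0.300.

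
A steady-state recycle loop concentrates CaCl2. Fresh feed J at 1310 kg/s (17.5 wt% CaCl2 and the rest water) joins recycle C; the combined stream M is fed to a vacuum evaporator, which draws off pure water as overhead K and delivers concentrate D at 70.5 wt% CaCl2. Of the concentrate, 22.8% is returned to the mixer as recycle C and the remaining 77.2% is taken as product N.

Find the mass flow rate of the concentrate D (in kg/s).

Overall CaCl2 balance (none leaves overhead): CaCl2 in fresh feed = CaCl2 in product, i.e. 1310×0.175 = (1−0.228)·D·0.705.
D = 229.25/(0.705×0.772) = 421.21 kg/s.

421.2 kg/s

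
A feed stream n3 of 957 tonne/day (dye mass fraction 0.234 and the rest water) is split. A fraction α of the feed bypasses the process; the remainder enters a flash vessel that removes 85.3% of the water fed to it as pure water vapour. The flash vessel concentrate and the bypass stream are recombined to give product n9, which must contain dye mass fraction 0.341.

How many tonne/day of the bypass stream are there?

497.4 tonne/day

All 957×0.234 = 223.94 tonne/day of dye reaches n9, so n9 = 223.94/0.341 = 656.71 tonne/day and vapour = 300.29 tonne/day.
The evaporator receives (1−α)·957 of feed at 0.766 water and removes 0.853 of that water:
0.853×0.766×(1−α)×957 = 300.29
(1−α) = 300.29/625.3 = 0.4802;  α = 0.5198.
Bypass flow = 0.5198×957 = 497.42 tonne/day.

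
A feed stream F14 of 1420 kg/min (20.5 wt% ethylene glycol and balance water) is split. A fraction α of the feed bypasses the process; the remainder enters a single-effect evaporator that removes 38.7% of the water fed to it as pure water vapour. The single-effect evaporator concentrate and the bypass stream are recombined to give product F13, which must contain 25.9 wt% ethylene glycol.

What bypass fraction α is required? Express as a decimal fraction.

All 1420×0.205 = 291.1 kg/min of ethylene glycol reaches F13, so F13 = 291.1/0.259 = 1123.9 kg/min and vapour = 296.06 kg/min.
The evaporator receives (1−α)·1420 of feed at 0.795 water and removes 0.387 of that water:
0.387×0.795×(1−α)×1420 = 296.06
(1−α) = 296.06/436.88 = 0.6777;  α = 0.3223.

0.322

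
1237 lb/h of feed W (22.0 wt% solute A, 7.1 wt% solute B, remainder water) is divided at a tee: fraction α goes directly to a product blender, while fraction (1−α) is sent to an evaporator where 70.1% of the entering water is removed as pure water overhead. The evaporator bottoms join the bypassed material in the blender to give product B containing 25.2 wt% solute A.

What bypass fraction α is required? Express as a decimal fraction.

All 1237×0.220 = 272.14 lb/h of solute A reaches B, so B = 272.14/0.252 = 1079.9 lb/h and vapour = 157.08 lb/h.
The evaporator receives (1−α)·1237 of feed at 0.709 water and removes 0.701 of that water:
0.701×0.709×(1−α)×1237 = 157.08
(1−α) = 157.08/614.8 = 0.2555;  α = 0.7445.

0.745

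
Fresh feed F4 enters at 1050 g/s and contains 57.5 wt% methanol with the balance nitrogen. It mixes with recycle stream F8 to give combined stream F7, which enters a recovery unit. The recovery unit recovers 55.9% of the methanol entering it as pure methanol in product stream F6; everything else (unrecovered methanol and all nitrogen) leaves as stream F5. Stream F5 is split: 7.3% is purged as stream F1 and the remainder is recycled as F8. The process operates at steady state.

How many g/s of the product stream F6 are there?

methanol in F7: m_A = 1050×0.575 + (1−0.073)·(1−0.559)·m_A, so m_A = 603.75/0.5912 = 1021.2 g/s.
Product F6 = 0.559×1021.2 = 570.87 g/s.

570.9 g/s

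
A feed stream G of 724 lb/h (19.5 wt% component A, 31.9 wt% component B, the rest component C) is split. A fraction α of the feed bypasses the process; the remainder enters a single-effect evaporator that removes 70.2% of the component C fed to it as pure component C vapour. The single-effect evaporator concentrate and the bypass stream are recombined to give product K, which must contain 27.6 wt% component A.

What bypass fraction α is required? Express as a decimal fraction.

All 724×0.195 = 141.18 lb/h of component A reaches K, so K = 141.18/0.276 = 511.52 lb/h and vapour = 212.48 lb/h.
The evaporator receives (1−α)·724 of feed at 0.486 component C and removes 0.702 of that component C:
0.702×0.486×(1−α)×724 = 212.48
(1−α) = 212.48/247.01 = 0.8602;  α = 0.1398.

0.140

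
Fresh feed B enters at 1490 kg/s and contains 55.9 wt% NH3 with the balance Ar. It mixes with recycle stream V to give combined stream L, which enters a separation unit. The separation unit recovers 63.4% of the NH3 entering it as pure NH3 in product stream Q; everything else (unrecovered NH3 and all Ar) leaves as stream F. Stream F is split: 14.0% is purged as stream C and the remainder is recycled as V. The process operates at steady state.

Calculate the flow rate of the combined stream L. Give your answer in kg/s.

5909 kg/s

Ar enters only via B and leaves only via the purge: 1490×0.441 = 0.140×(Ar in F), and the separation unit passes all Ar, so Ar in L = Ar in F = 4693.5 kg/s.
NH3 in L: m_A = 1490×0.559 + (1−0.140)·(1−0.634)·m_A, so m_A = 832.91/0.6852 = 1215.5 kg/s.
L = 1215.5 + 4693.5 = 5909 kg/s.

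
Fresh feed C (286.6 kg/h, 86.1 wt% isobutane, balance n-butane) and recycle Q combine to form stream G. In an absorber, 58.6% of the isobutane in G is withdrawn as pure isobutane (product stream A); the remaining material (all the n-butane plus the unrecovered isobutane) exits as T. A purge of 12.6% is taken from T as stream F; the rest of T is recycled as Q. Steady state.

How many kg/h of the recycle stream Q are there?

416.2 kg/h

n-butane enters only via C and leaves only via the purge: 286.6×0.139 = 0.126×(n-butane in T), and the absorber passes all n-butane, so n-butane in G = n-butane in T = 316.17 kg/h.
isobutane in G: m_A = 286.6×0.861 + (1−0.126)·(1−0.586)·m_A, so m_A = 246.76/0.6382 = 386.68 kg/h.
T = (1−0.586)×386.68 + 316.17 = 476.25 kg/h.
Recycle Q = (1−0.126)×476.25 = 416.25 kg/h.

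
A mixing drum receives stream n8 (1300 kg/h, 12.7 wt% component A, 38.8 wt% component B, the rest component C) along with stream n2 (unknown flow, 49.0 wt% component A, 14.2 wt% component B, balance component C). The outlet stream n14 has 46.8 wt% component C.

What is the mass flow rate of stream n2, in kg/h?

221 kg/h

Let n2 be the unknown flow. Total out = 1300 + n2.
component C balance: 630.5 + 0.368·n2 = 0.468·(1300 + n2)
(0.368 − 0.468)·n2 = 0.468×1300 − 630.5 = -22.1
n2 = -22.1 / -0.100 = 221 kg/h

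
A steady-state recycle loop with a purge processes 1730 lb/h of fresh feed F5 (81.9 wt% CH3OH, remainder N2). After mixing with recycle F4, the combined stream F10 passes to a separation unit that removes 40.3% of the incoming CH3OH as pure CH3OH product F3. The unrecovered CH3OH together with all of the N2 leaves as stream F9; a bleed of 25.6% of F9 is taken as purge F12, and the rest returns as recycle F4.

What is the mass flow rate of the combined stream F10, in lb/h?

3772 lb/h

N2 enters only via F5 and leaves only via the purge: 1730×0.181 = 0.256×(N2 in F9), and the separation unit passes all N2, so N2 in F10 = N2 in F9 = 1223.2 lb/h.
CH3OH in F10: m_A = 1730×0.819 + (1−0.256)·(1−0.403)·m_A, so m_A = 1416.9/0.5558 = 2549.1 lb/h.
F10 = 2549.1 + 1223.2 = 3772.3 lb/h.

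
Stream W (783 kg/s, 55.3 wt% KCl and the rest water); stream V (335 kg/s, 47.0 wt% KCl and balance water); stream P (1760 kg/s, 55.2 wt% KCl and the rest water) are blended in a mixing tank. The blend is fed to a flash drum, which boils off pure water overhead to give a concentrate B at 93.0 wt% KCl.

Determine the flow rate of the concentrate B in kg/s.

KCl entering = 783×0.553 + 335×0.470 + 1760×0.552 = 1562 kg/s.
All KCl reports to B, so B = 1562/0.930 = 1679.5 kg/s.

1680 kg/s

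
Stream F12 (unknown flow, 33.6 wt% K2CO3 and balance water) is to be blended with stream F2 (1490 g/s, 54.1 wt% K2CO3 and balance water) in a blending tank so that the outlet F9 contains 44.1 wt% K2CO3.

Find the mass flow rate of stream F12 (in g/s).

Let F12 be the unknown flow. Total out = 1490 + F12.
K2CO3 balance: 806.09 + 0.336·F12 = 0.441·(1490 + F12)
(0.336 − 0.441)·F12 = 0.441×1490 − 806.09 = -149
F12 = -149 / -0.105 = 1419 g/s

1419 g/s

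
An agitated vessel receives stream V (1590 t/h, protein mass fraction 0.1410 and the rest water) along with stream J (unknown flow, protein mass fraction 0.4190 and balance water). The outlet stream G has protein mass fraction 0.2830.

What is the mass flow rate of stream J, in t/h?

Let J be the unknown flow. Total out = 1590 + J.
protein balance: 224.19 + 0.419·J = 0.283·(1590 + J)
(0.419 − 0.283)·J = 0.283×1590 − 224.19 = 225.78
J = 225.78 / 0.136 = 1660.1 t/h

1660 t/h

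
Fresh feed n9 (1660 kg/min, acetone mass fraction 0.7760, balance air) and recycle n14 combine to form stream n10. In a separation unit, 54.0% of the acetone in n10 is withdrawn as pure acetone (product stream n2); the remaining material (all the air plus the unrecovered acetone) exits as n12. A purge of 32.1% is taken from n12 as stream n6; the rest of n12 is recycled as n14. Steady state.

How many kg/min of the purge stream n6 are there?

air enters only via n9 and leaves only via the purge: 1660×0.224 = 0.321×(air in n12), and the separation unit passes all air, so air in n10 = air in n12 = 1158.4 kg/min.
acetone in n10: m_A = 1660×0.776 + (1−0.321)·(1−0.540)·m_A, so m_A = 1288.2/0.6877 = 1873.3 kg/min.
n12 = (1−0.540)×1873.3 + 1158.4 = 2020.1 kg/min.
Purge n6 = 0.321×2020.1 = 648.44 kg/min.

648.4 kg/min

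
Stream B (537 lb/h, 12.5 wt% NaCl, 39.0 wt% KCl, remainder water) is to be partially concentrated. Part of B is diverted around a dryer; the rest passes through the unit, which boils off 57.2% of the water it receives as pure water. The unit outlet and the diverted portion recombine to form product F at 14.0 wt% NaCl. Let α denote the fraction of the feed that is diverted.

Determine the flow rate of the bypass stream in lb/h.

All 537×0.125 = 67.125 lb/h of NaCl reaches F, so F = 67.125/0.140 = 479.46 lb/h and vapour = 57.536 lb/h.
The evaporator receives (1−α)·537 of feed at 0.485 water and removes 0.572 of that water:
0.572×0.485×(1−α)×537 = 57.536
(1−α) = 57.536/148.97 = 0.3862;  α = 0.6138.
Bypass flow = 0.6138×537 = 329.6 lb/h.

329.6 lb/h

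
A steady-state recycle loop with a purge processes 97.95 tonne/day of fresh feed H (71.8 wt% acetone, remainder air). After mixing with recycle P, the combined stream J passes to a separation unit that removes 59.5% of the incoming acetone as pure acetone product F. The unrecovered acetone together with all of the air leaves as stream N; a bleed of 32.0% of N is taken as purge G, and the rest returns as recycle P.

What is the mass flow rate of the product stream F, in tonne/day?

57.75 tonne/day

acetone in J: m_A = 97.95×0.718 + (1−0.320)·(1−0.595)·m_A, so m_A = 70.328/0.7246 = 97.058 tonne/day.
Product F = 0.595×97.058 = 57.749 tonne/day.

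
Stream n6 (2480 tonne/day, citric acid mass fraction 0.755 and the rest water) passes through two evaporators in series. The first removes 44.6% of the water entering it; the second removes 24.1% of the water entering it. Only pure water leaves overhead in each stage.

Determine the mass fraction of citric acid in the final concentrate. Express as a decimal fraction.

water in feed = 2480×0.245 = 607.6 tonne/day.
After stage 1: water left = (1−0.446)×607.6 = 336.61; stream total = 2209 tonne/day.
After stage 2: water left = (1−0.241)×336.61 = 255.49; final concentrate = 2127.9 tonne/day.
citric acid fraction = 1872.4/2127.9 = 0.880.

0.880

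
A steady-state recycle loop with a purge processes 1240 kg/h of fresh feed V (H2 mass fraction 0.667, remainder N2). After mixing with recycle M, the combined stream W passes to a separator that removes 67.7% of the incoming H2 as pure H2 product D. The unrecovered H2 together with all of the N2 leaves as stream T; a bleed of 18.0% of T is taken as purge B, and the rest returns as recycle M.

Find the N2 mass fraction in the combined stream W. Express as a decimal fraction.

0.671

N2 enters only via V and leaves only via the purge: 1240×0.333 = 0.180×(N2 in T), and the separator passes all N2, so N2 in W = N2 in T = 2294 kg/h.
H2 in W: m_A = 1240×0.667 + (1−0.180)·(1−0.677)·m_A, so m_A = 827.08/0.7351 = 1125.1 kg/h.
W = 1125.1 + 2294 = 3419.1 kg/h.
N2 fraction in W = 2294/3419.1 = 0.671.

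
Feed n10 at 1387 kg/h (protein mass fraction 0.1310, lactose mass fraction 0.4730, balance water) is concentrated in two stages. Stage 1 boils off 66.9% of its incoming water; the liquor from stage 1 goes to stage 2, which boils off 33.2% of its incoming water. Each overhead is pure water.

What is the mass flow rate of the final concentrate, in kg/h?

959.2 kg/h

water in feed = 1387×0.396 = 549.25 kg/h.
After stage 1: water left = (1−0.669)×549.25 = 181.8; stream total = 1019.6 kg/h.
After stage 2: water left = (1−0.332)×181.8 = 121.44; final concentrate = 959.19 kg/h.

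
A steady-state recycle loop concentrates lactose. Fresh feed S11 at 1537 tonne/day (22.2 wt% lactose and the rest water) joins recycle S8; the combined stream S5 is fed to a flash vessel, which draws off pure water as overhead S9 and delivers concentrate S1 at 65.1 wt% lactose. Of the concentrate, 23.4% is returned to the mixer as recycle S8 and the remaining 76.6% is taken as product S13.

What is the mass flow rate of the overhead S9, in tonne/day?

Overall lactose balance (none leaves overhead): lactose in fresh feed = lactose in product, i.e. 1537×0.222 = (1−0.234)·S1·0.651.
S1 = 341.21/(0.651×0.766) = 684.25 tonne/day.
Recycle S8 = 0.234×684.25 = 160.12 tonne/day.
Combined feed S5 = 1537 + 160.12 = 1697.1 tonne/day.
Overhead S9 = S5 − S1 = 1697.1 − 684.25 = 1012.9 tonne/day.

1013 tonne/day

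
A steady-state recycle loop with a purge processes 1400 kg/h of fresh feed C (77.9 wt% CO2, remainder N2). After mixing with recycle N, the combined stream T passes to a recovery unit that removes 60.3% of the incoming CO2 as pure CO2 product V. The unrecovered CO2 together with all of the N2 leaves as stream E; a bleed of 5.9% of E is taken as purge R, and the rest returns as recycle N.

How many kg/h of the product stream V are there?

CO2 in T: m_A = 1400×0.779 + (1−0.059)·(1−0.603)·m_A, so m_A = 1090.6/0.6264 = 1741 kg/h.
Product V = 0.603×1741 = 1049.8 kg/h.

1050 kg/h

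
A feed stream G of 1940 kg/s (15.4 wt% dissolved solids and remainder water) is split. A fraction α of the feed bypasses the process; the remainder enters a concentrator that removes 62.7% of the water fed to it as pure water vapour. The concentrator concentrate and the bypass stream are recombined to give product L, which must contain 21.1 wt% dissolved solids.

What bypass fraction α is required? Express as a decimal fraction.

All 1940×0.154 = 298.76 kg/s of dissolved solids reaches L, so L = 298.76/0.211 = 1415.9 kg/s and vapour = 524.08 kg/s.
The evaporator receives (1−α)·1940 of feed at 0.846 water and removes 0.627 of that water:
0.627×0.846×(1−α)×1940 = 524.08
(1−α) = 524.08/1029.1 = 0.5093;  α = 0.4907.

0.491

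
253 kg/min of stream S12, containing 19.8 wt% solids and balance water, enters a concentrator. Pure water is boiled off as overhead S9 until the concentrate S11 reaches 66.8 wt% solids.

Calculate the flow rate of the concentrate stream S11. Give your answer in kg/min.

74.99 kg/min

solids is conserved: 253×0.198 = 50.094 kg/min all reports to the concentrate.
Concentrate = 50.094/(target fraction) = 74.991 kg/min.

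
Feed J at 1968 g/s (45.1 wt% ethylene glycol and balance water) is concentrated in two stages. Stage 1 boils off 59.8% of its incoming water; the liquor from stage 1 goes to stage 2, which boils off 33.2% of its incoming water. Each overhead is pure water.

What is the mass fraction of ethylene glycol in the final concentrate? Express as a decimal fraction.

water in feed = 1968×0.549 = 1080.4 g/s.
After stage 1: water left = (1−0.598)×1080.4 = 434.33; stream total = 1321.9 g/s.
After stage 2: water left = (1−0.332)×434.33 = 290.13; final concentrate = 1177.7 g/s.
ethylene glycol fraction = 887.57/1177.7 = 0.7536.

0.7536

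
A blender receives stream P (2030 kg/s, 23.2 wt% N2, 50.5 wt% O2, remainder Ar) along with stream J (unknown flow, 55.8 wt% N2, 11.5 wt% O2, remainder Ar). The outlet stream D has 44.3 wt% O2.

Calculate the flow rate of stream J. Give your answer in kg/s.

383.7 kg/s

Let J be the unknown flow. Total out = 2030 + J.
O2 balance: 1025.2 + 0.115·J = 0.443·(2030 + J)
(0.115 − 0.443)·J = 0.443×2030 − 1025.2 = -125.86
J = -125.86 / -0.328 = 383.72 kg/s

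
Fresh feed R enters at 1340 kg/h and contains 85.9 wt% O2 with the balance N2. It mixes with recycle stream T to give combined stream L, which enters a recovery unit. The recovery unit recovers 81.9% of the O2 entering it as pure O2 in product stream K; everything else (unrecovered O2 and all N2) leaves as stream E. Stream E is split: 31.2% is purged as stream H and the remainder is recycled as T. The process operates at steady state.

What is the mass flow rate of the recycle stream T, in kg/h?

580.4 kg/h

N2 enters only via R and leaves only via the purge: 1340×0.141 = 0.312×(N2 in E), and the recovery unit passes all N2, so N2 in L = N2 in E = 605.58 kg/h.
O2 in L: m_A = 1340×0.859 + (1−0.312)·(1−0.819)·m_A, so m_A = 1151.1/0.8755 = 1314.8 kg/h.
E = (1−0.819)×1314.8 + 605.58 = 843.55 kg/h.
Recycle T = (1−0.312)×843.55 = 580.36 kg/h.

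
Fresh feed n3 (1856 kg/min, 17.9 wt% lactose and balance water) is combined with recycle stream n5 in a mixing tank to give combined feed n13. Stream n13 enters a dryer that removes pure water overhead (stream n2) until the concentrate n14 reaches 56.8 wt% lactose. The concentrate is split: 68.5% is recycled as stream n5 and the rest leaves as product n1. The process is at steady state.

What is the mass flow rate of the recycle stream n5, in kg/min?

Overall lactose balance (none leaves overhead): lactose in fresh feed = lactose in product, i.e. 1856×0.179 = (1−0.685)·n14·0.568.
n14 = 332.22/(0.568×0.315) = 1856.8 kg/min.
Recycle n5 = 0.685×1856.8 = 1271.9 kg/min.

1272 kg/min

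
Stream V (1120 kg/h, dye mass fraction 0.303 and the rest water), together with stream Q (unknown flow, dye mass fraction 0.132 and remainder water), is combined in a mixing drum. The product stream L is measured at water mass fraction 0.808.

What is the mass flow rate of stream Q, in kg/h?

2072 kg/h

Let Q be the unknown flow. Total out = 1120 + Q.
water balance: 780.64 + 0.868·Q = 0.808·(1120 + Q)
(0.868 − 0.808)·Q = 0.808×1120 − 780.64 = 124.32
Q = 124.32 / 0.060 = 2072 kg/h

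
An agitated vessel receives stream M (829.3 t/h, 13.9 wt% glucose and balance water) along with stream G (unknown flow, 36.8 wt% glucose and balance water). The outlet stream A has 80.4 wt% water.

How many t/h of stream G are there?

Let G be the unknown flow. Total out = 829.3 + G.
water balance: 714.03 + 0.632·G = 0.804·(829.3 + G)
(0.632 − 0.804)·G = 0.804×829.3 − 714.03 = -47.27
G = -47.27 / -0.172 = 274.83 t/h

274.8 t/h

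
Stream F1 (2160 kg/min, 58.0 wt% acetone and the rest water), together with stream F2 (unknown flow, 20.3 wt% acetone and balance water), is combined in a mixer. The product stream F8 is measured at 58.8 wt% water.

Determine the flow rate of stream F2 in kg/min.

Let F2 be the unknown flow. Total out = 2160 + F2.
water balance: 907.2 + 0.797·F2 = 0.588·(2160 + F2)
(0.797 − 0.588)·F2 = 0.588×2160 − 907.2 = 362.88
F2 = 362.88 / 0.209 = 1736.3 kg/min

1736 kg/min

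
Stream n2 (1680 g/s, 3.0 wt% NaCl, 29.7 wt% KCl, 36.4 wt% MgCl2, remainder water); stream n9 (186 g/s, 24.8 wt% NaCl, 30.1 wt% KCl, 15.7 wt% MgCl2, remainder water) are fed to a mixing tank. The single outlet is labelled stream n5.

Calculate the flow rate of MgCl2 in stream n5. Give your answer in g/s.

640.7 g/s

MgCl2 out = MgCl2 in = 1680×0.364 + 186×0.157 = 640.72 g/s.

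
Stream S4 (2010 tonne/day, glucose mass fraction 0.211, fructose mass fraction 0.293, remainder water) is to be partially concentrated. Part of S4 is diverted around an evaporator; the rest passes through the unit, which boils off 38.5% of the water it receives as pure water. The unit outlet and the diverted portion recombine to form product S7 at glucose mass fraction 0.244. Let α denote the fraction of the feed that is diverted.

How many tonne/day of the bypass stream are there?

586.4 tonne/day

All 2010×0.211 = 424.11 tonne/day of glucose reaches S7, so S7 = 424.11/0.244 = 1738.2 tonne/day and vapour = 271.84 tonne/day.
The evaporator receives (1−α)·2010 of feed at 0.496 water and removes 0.385 of that water:
0.385×0.496×(1−α)×2010 = 271.84
(1−α) = 271.84/383.83 = 0.7082;  α = 0.2918.
Bypass flow = 0.2918×2010 = 586.43 tonne/day.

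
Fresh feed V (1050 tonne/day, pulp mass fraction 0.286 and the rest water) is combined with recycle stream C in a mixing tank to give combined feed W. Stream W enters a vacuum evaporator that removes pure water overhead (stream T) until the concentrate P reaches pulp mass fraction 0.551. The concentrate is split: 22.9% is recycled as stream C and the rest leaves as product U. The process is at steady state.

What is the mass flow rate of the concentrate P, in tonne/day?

Overall pulp balance (none leaves overhead): pulp in fresh feed = pulp in product, i.e. 1050×0.286 = (1−0.229)·P·0.551.
P = 300.3/(0.551×0.771) = 706.89 tonne/day.

706.9 tonne/day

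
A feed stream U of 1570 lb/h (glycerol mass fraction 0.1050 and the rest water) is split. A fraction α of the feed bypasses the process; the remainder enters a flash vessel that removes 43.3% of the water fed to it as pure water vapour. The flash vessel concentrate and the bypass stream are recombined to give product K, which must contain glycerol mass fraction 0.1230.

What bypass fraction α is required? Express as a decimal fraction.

All 1570×0.105 = 164.85 lb/h of glycerol reaches K, so K = 164.85/0.123 = 1340.2 lb/h and vapour = 229.76 lb/h.
The evaporator receives (1−α)·1570 of feed at 0.895 water and removes 0.433 of that water:
0.433×0.895×(1−α)×1570 = 229.76
(1−α) = 229.76/608.43 = 0.3776;  α = 0.6224.

0.622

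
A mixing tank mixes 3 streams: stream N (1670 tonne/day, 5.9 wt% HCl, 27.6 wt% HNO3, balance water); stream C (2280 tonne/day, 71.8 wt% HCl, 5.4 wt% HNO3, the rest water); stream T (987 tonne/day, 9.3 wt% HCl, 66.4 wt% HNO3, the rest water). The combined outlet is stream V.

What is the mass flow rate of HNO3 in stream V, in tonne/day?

HNO3 out = HNO3 in = 1670×0.276 + 2280×0.054 + 987×0.664 = 1239.4 tonne/day.

1239 tonne/day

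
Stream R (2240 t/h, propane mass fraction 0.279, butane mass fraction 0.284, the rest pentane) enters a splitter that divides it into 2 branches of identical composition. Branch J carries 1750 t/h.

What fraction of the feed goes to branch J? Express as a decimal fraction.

Fraction to J = 1750/2240 = 0.7812.

0.781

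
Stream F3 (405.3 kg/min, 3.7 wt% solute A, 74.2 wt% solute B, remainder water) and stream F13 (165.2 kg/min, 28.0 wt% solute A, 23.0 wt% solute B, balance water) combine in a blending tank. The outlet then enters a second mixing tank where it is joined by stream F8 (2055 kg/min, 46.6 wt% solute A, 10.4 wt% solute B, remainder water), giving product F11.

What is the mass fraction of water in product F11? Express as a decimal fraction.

Overall, product flow = 2625.5 kg/min.
water in = 405.3×0.221 + 165.2×0.490 + 2055×0.430 = 1054.2 kg/min.
water fraction in F11 = 0.4015.

0.4015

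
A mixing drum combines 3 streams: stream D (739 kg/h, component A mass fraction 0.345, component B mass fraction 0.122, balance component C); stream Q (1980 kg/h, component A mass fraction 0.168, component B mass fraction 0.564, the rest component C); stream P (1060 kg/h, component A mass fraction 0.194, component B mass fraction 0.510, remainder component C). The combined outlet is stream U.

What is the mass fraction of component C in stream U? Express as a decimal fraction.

Total flow out = 739 + 1980 + 1060 = 3779 kg/h.
component C in = 739×0.533 + 1980×0.268 + 1060×0.296 = 1238.3 kg/h.
component C mass fraction in U = 1238.3/3779 = 0.328.

0.328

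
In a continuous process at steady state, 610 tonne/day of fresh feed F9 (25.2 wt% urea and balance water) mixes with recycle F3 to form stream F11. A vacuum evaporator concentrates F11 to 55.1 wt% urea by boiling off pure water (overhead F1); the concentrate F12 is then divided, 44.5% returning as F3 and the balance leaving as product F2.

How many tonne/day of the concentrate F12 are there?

Overall urea balance (none leaves overhead): urea in fresh feed = urea in product, i.e. 610×0.252 = (1−0.445)·F12·0.551.
F12 = 153.72/(0.551×0.555) = 502.67 tonne/day.

502.7 tonne/day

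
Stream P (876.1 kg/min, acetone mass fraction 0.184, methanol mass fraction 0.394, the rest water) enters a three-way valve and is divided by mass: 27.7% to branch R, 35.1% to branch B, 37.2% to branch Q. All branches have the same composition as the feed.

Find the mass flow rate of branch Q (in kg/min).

Branch Q flow = 0.372×876.1 = 325.91 kg/min.

325.9 kg/min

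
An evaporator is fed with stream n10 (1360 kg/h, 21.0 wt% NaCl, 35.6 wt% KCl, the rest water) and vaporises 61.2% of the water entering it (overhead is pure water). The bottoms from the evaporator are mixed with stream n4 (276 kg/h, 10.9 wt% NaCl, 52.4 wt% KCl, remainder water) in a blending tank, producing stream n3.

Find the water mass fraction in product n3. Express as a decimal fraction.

Vapour removed = 0.612×0.434×1360 = 361.23 kg/h; concentrate = 998.77 kg/h.
water reaching the mixer = 229.01 (from concentrate) + 276×0.367 = 330.31 kg/h.
Product flow = 998.77 + 276 = 1274.8 kg/h; water fraction = 0.259.

0.259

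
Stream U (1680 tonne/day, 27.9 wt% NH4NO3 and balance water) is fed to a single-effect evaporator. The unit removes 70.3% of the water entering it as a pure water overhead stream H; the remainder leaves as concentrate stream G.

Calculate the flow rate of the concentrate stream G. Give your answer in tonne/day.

828.5 tonne/day

water entering = 1680×0.721 = 1211.3 tonne/day; overhead removed = 0.703×1211.3 = 851.53 tonne/day.
Concentrate = 1680 − 851.53 = 828.47 tonne/day.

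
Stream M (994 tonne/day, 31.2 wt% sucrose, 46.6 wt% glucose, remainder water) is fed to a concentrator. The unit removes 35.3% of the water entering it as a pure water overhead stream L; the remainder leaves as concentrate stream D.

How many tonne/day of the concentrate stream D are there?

water entering = 994×0.222 = 220.67 tonne/day; overhead removed = 0.353×220.67 = 77.896 tonne/day.
Concentrate = 994 − 77.896 = 916.1 tonne/day.

916.1 tonne/day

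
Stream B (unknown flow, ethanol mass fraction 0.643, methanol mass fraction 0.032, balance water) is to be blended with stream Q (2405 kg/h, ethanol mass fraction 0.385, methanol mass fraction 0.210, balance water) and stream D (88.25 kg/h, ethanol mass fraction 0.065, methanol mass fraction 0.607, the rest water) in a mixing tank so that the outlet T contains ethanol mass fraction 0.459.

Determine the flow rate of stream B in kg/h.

1156 kg/h

Let B be the unknown flow. Total out = 2493.2 + B.
ethanol balance: 931.66 + 0.643·B = 0.459·(2493.2 + B)
(0.643 − 0.459)·B = 0.459×2493.2 − 931.66 = 212.74
B = 212.74 / 0.184 = 1156.2 kg/h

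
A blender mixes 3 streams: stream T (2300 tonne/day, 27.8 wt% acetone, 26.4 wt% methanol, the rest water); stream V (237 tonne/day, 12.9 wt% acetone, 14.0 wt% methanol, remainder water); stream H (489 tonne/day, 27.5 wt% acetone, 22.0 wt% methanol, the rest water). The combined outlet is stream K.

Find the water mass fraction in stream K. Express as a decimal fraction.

0.4870

Total flow out = 2300 + 237 + 489 = 3026 tonne/day.
water in = 2300×0.458 + 237×0.731 + 489×0.505 = 1473.6 tonne/day.
water mass fraction in K = 1473.6/3026 = 0.4870.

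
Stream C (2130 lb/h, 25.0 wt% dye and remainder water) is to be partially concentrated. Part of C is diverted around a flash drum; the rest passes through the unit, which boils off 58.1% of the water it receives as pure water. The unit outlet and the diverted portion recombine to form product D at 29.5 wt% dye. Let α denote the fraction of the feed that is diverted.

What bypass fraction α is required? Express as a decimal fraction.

0.650

All 2130×0.250 = 532.5 lb/h of dye reaches D, so D = 532.5/0.295 = 1805.1 lb/h and vapour = 324.92 lb/h.
The evaporator receives (1−α)·2130 of feed at 0.750 water and removes 0.581 of that water:
0.581×0.750×(1−α)×2130 = 324.92
(1−α) = 324.92/928.15 = 0.3501;  α = 0.6499.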